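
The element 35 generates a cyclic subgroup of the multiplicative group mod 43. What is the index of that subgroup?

ord(35) | φ(43) = 43 − 1 = 42 = 2 · 3 · 7.
Divisors of 42: 1, 2, 3, 6, 7, 14, 21, 42.
Evaluate successive powers at the divisors of 42:
35^1 ≡ 35
35^2 ≡ 21
35^3 ≡ 4
35^6 ≡ 16
35^7 ≡ 1
The order of 35 is 7, so the subgroup it generates has 7 elements.
[(Z/43Z)^× : ⟨35⟩] = 42/7 = 6.

6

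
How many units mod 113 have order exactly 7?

6

φ(113) = 113 − 1 = 112 = 2^4 · 7.
(Z/113Z)^× is cyclic (|G| = 112); a cyclic group of order m has exactly φ(d) elements of each order d | m, and none otherwise.
7 | 112, and φ(7) = 7 − 1 = 6.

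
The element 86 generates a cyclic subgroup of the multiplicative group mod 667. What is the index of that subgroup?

ord(86) | φ(667) = φ(23·29) = (23−1)·(29−1) = 22·28 = 616 = 2^3 · 7 · 11.
Divisors of 616: 1, 2, 4, 7, 8, 11, 14, 22, 28, 44, 56, 77, 88, 154, 308, 616.
Check 86^d mod 667 for each divisor in increasing order:
86^1 ≡ 86
86^2 ≡ 59
86^4 ≡ 146
86^7 ≡ 434
86^8 ≡ 639
86^11 ≡ 666
86^14 ≡ 262
86^22 ≡ 1
Thus |⟨86⟩| = ord(86) = 22.
Index = |(Z/667Z)^×| / |⟨86⟩| = 616 / 22 = 28.

28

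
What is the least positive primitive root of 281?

3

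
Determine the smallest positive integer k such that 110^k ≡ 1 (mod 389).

388

By Lagrange's theorem, ord_389(110) divides φ(389) = 389 − 1 = 388 = 2^2 · 97.
Divisors of 388: 1, 2, 4, 97, 194, 388.
Test each divisor d:
110^1 ≡ 110 (mod 389)
110^2 ≡ 41 (mod 389)
110^4 ≡ 125 (mod 389)
110^97 ≡ 115 (mod 389)
110^194 ≡ 388 (mod 389)
110^388 ≡ 1 (mod 389) ✓
Hence ord(110) = 388.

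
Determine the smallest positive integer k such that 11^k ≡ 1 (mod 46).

22

The order of 11 must divide φ(46) = φ(2)·φ(23) = 1·22 = 22 = 2 · 11.
Divisors of 22: 1, 2, 11, 22.
Evaluate successive powers at the divisors of 22:
11^1 ≡ 11 (mod 46)
11^2 ≡ 29 (mod 46)
11^11 ≡ 45 (mod 46)
11^22 ≡ 1 (mod 46) ✓
Therefore the multiplicative order of 11 modulo 46 is 22.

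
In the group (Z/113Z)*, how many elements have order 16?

φ(113) = 113 − 1 = 112 = 2^4 · 7.
(Z/113Z)^× is cyclic (|G| = 112); a cyclic group of order m has exactly φ(d) elements of each order d | m, and none otherwise.
16 = 2^4 divides 112, and φ(16) = 8.

8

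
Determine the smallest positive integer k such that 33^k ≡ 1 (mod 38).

ord(33) | φ(38) = φ(2)·φ(19) = 1·18 = 18 = 2 · 3^2.
Divisors of 18: 1, 2, 3, 6, 9, 18.
Compute 33^d (mod 38) for the divisors d until we hit 1:
33^1 ≡ 33 (mod 38)
33^2 ≡ 25 (mod 38)
33^3 ≡ 27 (mod 38)
33^6 ≡ 7 (mod 38)
33^9 ≡ 37 (mod 38)
33^18 ≡ 1 (mod 38) ✓
Hence ord(33) = 18.

18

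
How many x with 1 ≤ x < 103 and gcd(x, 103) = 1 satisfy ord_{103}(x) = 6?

φ(103) = 103 − 1 = 102 = 2 · 3 · 17.
(Z/103Z)^× is cyclic (|G| = 102); a cyclic group of order m has exactly φ(d) elements of each order d | m, and none otherwise.
6 = 2 · 3 divides 102, and φ(6) = 2.

2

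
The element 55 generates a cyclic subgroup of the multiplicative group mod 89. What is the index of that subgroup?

The order of 55 must divide φ(89) = 89 − 1 = 88 = 2^3 · 11.
Divisors of 88: 1, 2, 4, 8, 11, 22, 44, 88.
Check 55^d mod 89 for each divisor in increasing order:
55^1 ≡ 55 (mod 89)
55^2 ≡ 88 (mod 89)
55^4 ≡ 1 (mod 89) ✓
So ord_89(55) = 4, hence |⟨55⟩| = 4.
The index is φ(89) / ord(55) = 88 / 4 = 22.

22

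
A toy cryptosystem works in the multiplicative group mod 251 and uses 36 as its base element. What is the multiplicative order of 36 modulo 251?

125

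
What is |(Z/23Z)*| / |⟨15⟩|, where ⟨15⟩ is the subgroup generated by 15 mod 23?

By Lagrange's theorem, ord_23(15) divides φ(23) = 23 − 1 = 22 = 2 · 11.
Divisors of 22: 1, 2, 11, 22.
Check 15^d mod 23 for each divisor in increasing order:
15^1 ≡ 15
15^2 ≡ 18
15^11 ≡ 22
15^22 ≡ 1
So ord_23(15) = 22, hence |⟨15⟩| = 22.
The index is φ(23) / ord(15) = 22 / 22 = 1.

1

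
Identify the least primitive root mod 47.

5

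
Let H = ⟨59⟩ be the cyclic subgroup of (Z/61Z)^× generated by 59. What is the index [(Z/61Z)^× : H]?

1

By Lagrange's theorem, ord_61(59) divides φ(61) = 61 − 1 = 60 = 2^2 · 3 · 5.
Divisors of 60: 1, 2, 3, 4, 5, 6, 10, 12, 15, 20, 30, 60.
Check 59^d mod 61 for each divisor in increasing order:
59^1 ≡ 59 (mod 61)
59^2 ≡ 4 (mod 61)
59^3 ≡ 53 (mod 61)
59^4 ≡ 16 (mod 61)
59^5 ≡ 29 (mod 61)
59^6 ≡ 3 (mod 61)
59^10 ≡ 48 (mod 61)
59^12 ≡ 9 (mod 61)
59^15 ≡ 50 (mod 61)
59^20 ≡ 47 (mod 61)
59^30 ≡ 60 (mod 61)
59^60 ≡ 1 (mod 61) ✓
The order of 59 is 60, so the subgroup it generates has 60 elements.
Index = |(Z/61Z)^×| / |⟨59⟩| = 60 / 60 = 1.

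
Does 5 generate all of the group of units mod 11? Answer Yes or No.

No

φ(11) = 11 − 1 = 10 = 2 · 5.
It suffices to check that the order of 5 is not a proper divisor of 10: compute 5^(10/q) for q ∈ {2, 5}.
5^5 ≡ 1 (mod 11)  [q = 2: ≡ 1 ✗]
5^2 ≡ 3 (mod 11)  [q = 5: ≢ 1 ✓]
Since 5^5 ≡ 1, the order of 5 divides 5 < 10, so 5 is not a primitive root.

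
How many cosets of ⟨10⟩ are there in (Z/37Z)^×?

The order of 10 must divide φ(37) = 37 − 1 = 36 = 2^2 · 3^2.
Divisors of 36: 1, 2, 3, 4, 6, 9, 12, 18, 36.
Compute 10^d (mod 37) for the divisors d until we hit 1:
10^1 ≡ 10 (mod 37)
10^2 ≡ 26 (mod 37)
10^3 ≡ 1 (mod 37) ✓
So ord_37(10) = 3, hence |⟨10⟩| = 3.
The index is φ(37) / ord(10) = 36 / 3 = 12.

12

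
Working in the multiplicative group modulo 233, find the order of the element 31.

116

The order of 31 must divide φ(233) = 233 − 1 = 232 = 2^3 · 29.
Divisors of 232: 1, 2, 4, 8, 29, 58, 116, 232.
Evaluate successive powers at the divisors of 232:
31^1 ≡ 31
31^2 ≡ 29
31^4 ≡ 142
31^8 ≡ 126
31^29 ≡ 89
31^58 ≡ 232
31^116 ≡ 1
The smallest such exponent is 116, so the order of 31 is 116.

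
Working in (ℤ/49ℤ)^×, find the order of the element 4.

By Lagrange's theorem, ord_49(4) divides φ(49) = φ(7^2) = 7·(7−1) = 42 = 2 · 3 · 7.
Divisors of 42: 1, 2, 3, 6, 7, 14, 21, 42.
Compute 4^d (mod 49) for the divisors d until we hit 1:
4^1 ≡ 4 (mod 49)
4^2 ≡ 16 (mod 49)
4^3 ≡ 15 (mod 49)
4^6 ≡ 29 (mod 49)
4^7 ≡ 18 (mod 49)
4^14 ≡ 30 (mod 49)
4^21 ≡ 1 (mod 49) ✓
The smallest such exponent is 21, so the order of 4 is 21.

21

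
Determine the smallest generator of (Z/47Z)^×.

φ(47) = 47 − 1 = 46 = 2 · 23.
g is a primitive root iff g^(46/q) ≢ 1 (mod 47) for each prime q ∈ {2, 23}.
g = 2: 2^23 ≡ 1 — hits 1, so not a primitive root.
g = 3: 3^23 ≡ 1 — hits 1, so not a primitive root.
g = 4: 4^23 ≡ 1 — hits 1, so not a primitive root.
g = 5: 5^23 ≡ 46; 5^2 ≡ 25 — none is 1, so 5 is a primitive root.
So 5 is the smallest generator of (Z/47Z)^×.

5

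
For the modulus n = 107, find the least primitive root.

2

φ(107) = 107 − 1 = 106 = 2 · 53.
Test candidates g = 2, 3, … against the prime factors q ∈ {2, 53} of φ(107): g is a generator iff g^(106/q) ≢ 1 for every such q.
g = 2: 2^53 ≡ 106; 2^2 ≡ 4 — none is 1, so 2 is a primitive root.
The smallest primitive root modulo 107 is 2.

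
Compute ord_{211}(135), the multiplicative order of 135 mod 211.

70

By Lagrange's theorem, ord_211(135) divides φ(211) = 211 − 1 = 210 = 2 · 3 · 5 · 7.
Divisors of 210: 1, 2, 3, 5, 6, 7, 10, 14, 15, 21, 30, 35, 42, 70, 105, 210.
Check 135^d mod 211 for each divisor in increasing order:
135^1 ≡ 135 (mod 211)
135^2 ≡ 79 (mod 211)
135^3 ≡ 115 (mod 211)
135^5 ≡ 12 (mod 211)
135^6 ≡ 143 (mod 211)
135^7 ≡ 104 (mod 211)
135^10 ≡ 144 (mod 211)
135^14 ≡ 55 (mod 211)
135^15 ≡ 40 (mod 211)
135^21 ≡ 23 (mod 211)
135^30 ≡ 123 (mod 211)
135^35 ≡ 210 (mod 211)
135^42 ≡ 107 (mod 211)
135^70 ≡ 1 (mod 211) ✓
So ord_211(135) = 70.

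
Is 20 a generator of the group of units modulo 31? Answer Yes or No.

No

φ(31) = 31 − 1 = 30 = 2 · 3 · 5.
20 is a primitive root mod 31 iff 20^(φ(31)/q) ≢ 1 for every prime q | φ(31), i.e. q ∈ {2, 3, 5}.
20^15 ≡ 1 (mod 31)  [q = 2: ≡ 1 ✗]
20^10 ≡ 5 (mod 31)  [q = 3: ≢ 1 ✓]
20^6 ≡ 4 (mod 31)  [q = 5: ≢ 1 ✓]
The check at q = 2 fails, so 20 generates a proper subgroup.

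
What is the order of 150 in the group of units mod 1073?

252

The order of 150 must divide φ(1073) = φ(29·37) = (29−1)·(37−1) = 28·36 = 1008 = 2^4 · 3^2 · 7.
Divisors of 1008: 1, 2, 3, 4, 6, 7, 8, 9, 12, 14, 16, 18, 21, 24, 28, 36, 42, 48, 56, 63, 72, 84, 112, 126, 144, 168, 252, 336, 504, 1008.
Test each divisor d:
150^1 ≡ 150
150^2 ≡ 1040
150^3 ≡ 415
150^4 ≡ 16
150^6 ≡ 545
150^7 ≡ 202
150^8 ≡ 256
150^9 ≡ 845
150^12 ≡ 877
150^14 ≡ 30
150^16 ≡ 83
150^18 ≡ 480
150^21 ≡ 695
150^24 ≡ 861
150^28 ≡ 900
150^36 ≡ 778
150^42 ≡ 175
150^48 ≡ 951
150^56 ≡ 958
150^63 ≡ 376
150^72 ≡ 112
150^84 ≡ 581
150^112 ≡ 349
150^126 ≡ 813
150^144 ≡ 741
150^168 ≡ 639
150^252 ≡ 1
Therefore the multiplicative order of 150 modulo 1073 is 252.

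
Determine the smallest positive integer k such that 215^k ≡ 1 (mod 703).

The order of 215 must divide φ(703) = φ(19·37) = (19−1)·(37−1) = 18·36 = 648 = 2^3 · 3^4.
Divisors of 648: 1, 2, 3, 4, 6, 8, 9, 12, 18, 24, 27, 36, 54, 72, 81, 108, 162, 216, 324, 648.
Check 215^d mod 703 for each divisor in increasing order:
215^1 ≡ 215 (mod 703)
215^2 ≡ 530 (mod 703)
215^3 ≡ 64 (mod 703)
215^4 ≡ 403 (mod 703)
215^6 ≡ 581 (mod 703)
215^8 ≡ 16 (mod 703)
215^9 ≡ 628 (mod 703)
215^12 ≡ 121 (mod 703)
215^18 ≡ 1 (mod 703) ✓
Hence ord(215) = 18.

18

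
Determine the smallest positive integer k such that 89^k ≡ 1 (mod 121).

11

By Lagrange's theorem, ord_121(89) divides φ(121) = φ(11^2) = 11·(11−1) = 110 = 2 · 5 · 11.
Divisors of 110: 1, 2, 5, 10, 11, 22, 55, 110.
Check 89^d mod 121 for each divisor in increasing order:
89^1 ≡ 89 (mod 121)
89^2 ≡ 56 (mod 121)
89^5 ≡ 78 (mod 121)
89^10 ≡ 34 (mod 121)
89^11 ≡ 1 (mod 121) ✓
The smallest such exponent is 11, so the order of 89 is 11.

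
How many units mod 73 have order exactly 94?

0

φ(73) = 73 − 1 = 72 = 2^3 · 3^2.
(Z/73Z)^× is cyclic (|G| = 72); a cyclic group of order m has exactly φ(d) elements of each order d | m, and none otherwise.
Here 72 is not a multiple of 94, so there are no elements of order 94.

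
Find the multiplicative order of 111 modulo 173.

172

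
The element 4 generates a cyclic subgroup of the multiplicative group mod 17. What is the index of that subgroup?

The order of 4 must divide φ(17) = 17 − 1 = 16 = 2^4.
Divisors of 16: 1, 2, 4, 8, 16.
Check 4^d mod 17 for each divisor in increasing order:
4^1 ≡ 4 (mod 17)
4^2 ≡ 16 (mod 17)
4^4 ≡ 1 (mod 17) ✓
The order of 4 is 4, so the subgroup it generates has 4 elements.
The index is φ(17) / ord(4) = 16 / 4 = 4.

4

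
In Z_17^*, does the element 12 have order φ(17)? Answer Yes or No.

φ(17) = 17 − 1 = 16 = 2^4.
An element g generates (Z/17Z)^× iff g^(16/q) ≢ 1 (mod 17) for each prime q ∈ {2}.
12^8 ≡ 16 (mod 17)  [q = 2: ≢ 1 ✓]
All checks pass, so 12 has order 16 and is a primitive root modulo 17.

Yes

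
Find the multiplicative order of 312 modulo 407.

45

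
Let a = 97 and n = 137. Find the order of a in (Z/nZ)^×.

ord(97) | φ(137) = 137 − 1 = 136 = 2^3 · 17.
Divisors of 136: 1, 2, 4, 8, 17, 34, 68, 136.
Compute 97^d (mod 137) for the divisors d until we hit 1:
97^1 ≡ 97
97^2 ≡ 93
97^4 ≡ 18
97^8 ≡ 50
97^17 ≡ 10
97^34 ≡ 100
97^68 ≡ 136
97^136 ≡ 1
Therefore the multiplicative order of 97 modulo 137 is 136.

136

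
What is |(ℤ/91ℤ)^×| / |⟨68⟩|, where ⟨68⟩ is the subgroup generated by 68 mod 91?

The order of 68 must divide φ(91) = φ(7·13) = (7−1)·(13−1) = 6·12 = 72 = 2^3 · 3^2.
Divisors of 72: 1, 2, 3, 4, 6, 8, 9, 12, 18, 24, 36, 72.
Compute 68^d (mod 91) for the divisors d until we hit 1:
68^1 ≡ 68 (mod 91)
68^2 ≡ 74 (mod 91)
68^3 ≡ 27 (mod 91)
68^4 ≡ 16 (mod 91)
68^6 ≡ 1 (mod 91) ✓
The order of 68 is 6, so the subgroup it generates has 6 elements.
[(Z/91Z)^× : ⟨68⟩] = 72/6 = 12.

12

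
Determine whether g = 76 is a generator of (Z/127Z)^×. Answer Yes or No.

No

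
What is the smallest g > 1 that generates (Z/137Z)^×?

3

φ(137) = 137 − 1 = 136 = 2^3 · 17.
g is a primitive root iff g^(136/q) ≢ 1 (mod 137) for each prime q ∈ {2, 17}.
g = 2: 2^68 ≡ 1 — hits 1, so not a primitive root.
g = 3: 3^68 ≡ 136; 3^8 ≡ 122 — none is 1, so 3 is a primitive root.
The smallest primitive root modulo 137 is 3.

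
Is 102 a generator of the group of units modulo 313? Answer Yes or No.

φ(313) = 313 − 1 = 312 = 2^3 · 3 · 13.
An element g generates (Z/313Z)^× iff g^(312/q) ≢ 1 (mod 313) for each prime q ∈ {2, 3, 13}.
102^156 ≡ 312 (mod 313)  [q = 2: ≢ 1 ✓]
102^104 ≡ 214 (mod 313)  [q = 3: ≢ 1 ✓]
102^24 ≡ 280 (mod 313)  [q = 13: ≢ 1 ✓]
All checks pass, so 102 has order 312 and is a primitive root modulo 313.

Yes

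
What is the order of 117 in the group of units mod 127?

ord(117) | φ(127) = 127 − 1 = 126 = 2 · 3^2 · 7.
Divisors of 126: 1, 2, 3, 6, 7, 9, 14, 18, 21, 42, 63, 126.
Compute 117^d (mod 127) for the divisors d until we hit 1:
117^1 ≡ 117 (mod 127)
117^2 ≡ 100 (mod 127)
117^3 ≡ 16 (mod 127)
117^6 ≡ 2 (mod 127)
117^7 ≡ 107 (mod 127)
117^9 ≡ 32 (mod 127)
117^14 ≡ 19 (mod 127)
117^18 ≡ 8 (mod 127)
117^21 ≡ 1 (mod 127) ✓
The smallest such exponent is 21, so the order of 117 is 21.

21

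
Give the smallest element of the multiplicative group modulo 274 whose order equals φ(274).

3

φ(274) = φ(2)·φ(137) = 1·136 = 136 = 2^3 · 17.
g is a primitive root iff g^(136/q) ≢ 1 (mod 274) for each prime q ∈ {2, 17}.
g = 2: gcd(2, 274) = 2 > 1, not a unit — skip.
g = 3: 3^68 ≡ 273; 3^8 ≡ 259 — none is 1, so 3 is a primitive root.
So 3 is the smallest generator of (Z/274Z)^×.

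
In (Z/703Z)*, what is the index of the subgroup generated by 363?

ord(363) | φ(703) = φ(19·37) = (19−1)·(37−1) = 18·36 = 648 = 2^3 · 3^4.
Divisors of 648: 1, 2, 3, 4, 6, 8, 9, 12, 18, 24, 27, 36, 54, 72, 81, 108, 162, 216, 324, 648.
Evaluate successive powers at the divisors of 648:
363^1 ≡ 363
363^2 ≡ 308
363^3 ≡ 27
363^4 ≡ 662
363^6 ≡ 26
363^8 ≡ 275
363^9 ≡ 702
363^12 ≡ 676
363^18 ≡ 1
So ord_703(363) = 18, hence |⟨363⟩| = 18.
Index = |(Z/703Z)^×| / |⟨363⟩| = 648 / 18 = 36.

36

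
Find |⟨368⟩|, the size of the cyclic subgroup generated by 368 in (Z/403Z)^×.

Since 368 ∈ (Z/403Z)^×, its order divides φ(403) = φ(13·31) = (13−1)·(31−1) = 12·30 = 360 = 2^3 · 3^2 · 5.
Divisors of 360: 1, 2, 3, 4, 5, 6, 8, 9, 10, 12, 15, 18, 20, 24, 30, 36, 40, 45, 60, 72, 90, 120, 180, 360.
Evaluate successive powers at the divisors of 360:
368^1 ≡ 368 (mod 403)
368^2 ≡ 16 (mod 403)
368^3 ≡ 246 (mod 403)
368^4 ≡ 256 (mod 403)
368^5 ≡ 309 (mod 403)
368^6 ≡ 66 (mod 403)
368^8 ≡ 250 (mod 403)
368^9 ≡ 116 (mod 403)
368^10 ≡ 373 (mod 403)
368^12 ≡ 326 (mod 403)
368^15 ≡ 402 (mod 403)
368^18 ≡ 157 (mod 403)
368^20 ≡ 94 (mod 403)
368^24 ≡ 287 (mod 403)
368^30 ≡ 1 (mod 403) ✓
Hence ord(368) = 30.

30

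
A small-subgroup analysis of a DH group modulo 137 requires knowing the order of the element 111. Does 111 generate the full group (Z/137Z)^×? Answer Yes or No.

Yes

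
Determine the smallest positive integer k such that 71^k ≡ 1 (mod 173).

172

Since 71 ∈ (Z/173Z)^×, its order divides φ(173) = 173 − 1 = 172 = 2^2 · 43.
Divisors of 172: 1, 2, 4, 43, 86, 172.
Evaluate successive powers at the divisors of 172:
71^1 ≡ 71 (mod 173)
71^2 ≡ 24 (mod 173)
71^4 ≡ 57 (mod 173)
71^43 ≡ 93 (mod 173)
71^86 ≡ 172 (mod 173)
71^172 ≡ 1 (mod 173) ✓
So ord_173(71) = 172.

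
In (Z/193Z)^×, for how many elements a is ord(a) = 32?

16

φ(193) = 193 − 1 = 192 = 2^6 · 3.
Since (Z/193Z)^× is cyclic of order 192, the number of elements of order d is φ(d) when d | 192 and 0 otherwise.
32 = 2^5 divides 192, and φ(32) = 16.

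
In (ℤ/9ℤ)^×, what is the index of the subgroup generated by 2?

Since 2 ∈ (Z/9Z)^×, its order divides φ(9) = φ(3^2) = 3·(3−1) = 6 = 2 · 3.
Divisors of 6: 1, 2, 3, 6.
Evaluate successive powers at the divisors of 6:
2^1 ≡ 2
2^2 ≡ 4
2^3 ≡ 8
2^6 ≡ 1
The order of 2 is 6, so the subgroup it generates has 6 elements.
The index is φ(9) / ord(2) = 6 / 6 = 1.

1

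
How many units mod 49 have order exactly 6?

2

φ(49) = φ(7^2) = 7·(7−1) = 42 = 2 · 3 · 7.
In a cyclic group of order 42, there are φ(d) elements of order d for each divisor d of 42, and zero for non-divisors.
6 = 2 · 3 divides 42, and φ(6) = 2.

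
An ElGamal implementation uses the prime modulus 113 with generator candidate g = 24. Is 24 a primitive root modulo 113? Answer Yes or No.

Yes

φ(113) = 113 − 1 = 112 = 2^4 · 7.
24 is a primitive root mod 113 iff 24^(φ(113)/q) ≢ 1 for every prime q | φ(113), i.e. q ∈ {2, 7}.
24^56 ≡ 112 (mod 113)  [q = 2: ≢ 1 ✓]
24^16 ≡ 28 (mod 113)  [q = 7: ≢ 1 ✓]
None equal 1, so ord_113(24) = 112: 24 is a primitive root.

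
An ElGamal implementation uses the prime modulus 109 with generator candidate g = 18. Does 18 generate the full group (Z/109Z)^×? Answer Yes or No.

Yes

φ(109) = 109 − 1 = 108 = 2^2 · 3^3.
It suffices to check that the order of 18 is not a proper divisor of 108: compute 18^(108/q) for q ∈ {2, 3}.
18^54 ≡ 108 (mod 109)  [q = 2: ≢ 1 ✓]
18^36 ≡ 45 (mod 109)  [q = 3: ≢ 1 ✓]
None equal 1, so ord_109(18) = 108: 18 is a primitive root.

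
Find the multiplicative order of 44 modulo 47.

46

The order of 44 must divide φ(47) = 47 − 1 = 46 = 2 · 23.
Divisors of 46: 1, 2, 23, 46.
Check 44^d mod 47 for each divisor in increasing order:
44^1 ≡ 44 (mod 47)
44^2 ≡ 9 (mod 47)
44^23 ≡ 46 (mod 47)
44^46 ≡ 1 (mod 47) ✓
Hence ord(44) = 46.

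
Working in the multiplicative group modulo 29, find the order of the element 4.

By Lagrange's theorem, ord_29(4) divides φ(29) = 29 − 1 = 28 = 2^2 · 7.
Divisors of 28: 1, 2, 4, 7, 14, 28.
Compute 4^d (mod 29) for the divisors d until we hit 1:
4^1 ≡ 4 (mod 29)
4^2 ≡ 16 (mod 29)
4^4 ≡ 24 (mod 29)
4^7 ≡ 28 (mod 29)
4^14 ≡ 1 (mod 29) ✓
The smallest such exponent is 14, so the order of 4 is 14.

14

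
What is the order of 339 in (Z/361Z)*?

171

ord(339) | φ(361) = φ(19^2) = 19·(19−1) = 342 = 2 · 3^2 · 19.
Divisors of 342: 1, 2, 3, 6, 9, 18, 19, 38, 57, 114, 171, 342.
Evaluate successive powers at the divisors of 342:
339^1 ≡ 339
339^2 ≡ 123
339^3 ≡ 182
339^6 ≡ 273
339^9 ≡ 229
339^18 ≡ 96
339^19 ≡ 54
339^38 ≡ 28
339^57 ≡ 68
339^114 ≡ 292
339^171 ≡ 1
Hence ord(339) = 171.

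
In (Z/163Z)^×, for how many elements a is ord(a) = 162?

54

φ(163) = 163 − 1 = 162 = 2 · 3^4.
In a cyclic group of order 162, there are φ(d) elements of order d for each divisor d of 162, and zero for non-divisors.
162 = 2 · 3^4 divides 162, and φ(162) = 54.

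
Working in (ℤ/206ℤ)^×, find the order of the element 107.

Since 107 ∈ (Z/206Z)^×, its order divides φ(206) = φ(2)·φ(103) = 1·102 = 102 = 2 · 3 · 17.
Divisors of 102: 1, 2, 3, 6, 17, 34, 51, 102.
Test each divisor d:
107^1 ≡ 107
107^2 ≡ 119
107^3 ≡ 167
107^6 ≡ 79
107^17 ≡ 149
107^34 ≡ 159
107^51 ≡ 1
Hence ord(107) = 51.

51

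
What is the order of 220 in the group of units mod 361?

ord(220) | φ(361) = φ(19^2) = 19·(19−1) = 342 = 2 · 3^2 · 19.
Divisors of 342: 1, 2, 3, 6, 9, 18, 19, 38, 57, 114, 171, 342.
Check 220^d mod 361 for each divisor in increasing order:
220^1 ≡ 220 (mod 361)
220^2 ≡ 26 (mod 361)
220^3 ≡ 305 (mod 361)
220^6 ≡ 248 (mod 361)
220^9 ≡ 191 (mod 361)
220^18 ≡ 20 (mod 361)
220^19 ≡ 68 (mod 361)
220^38 ≡ 292 (mod 361)
220^57 ≡ 1 (mod 361) ✓
Hence ord(220) = 57.

57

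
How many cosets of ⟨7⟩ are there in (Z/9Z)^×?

2

By Lagrange's theorem, ord_9(7) divides φ(9) = φ(3^2) = 3·(3−1) = 6 = 2 · 3.
Divisors of 6: 1, 2, 3, 6.
Compute 7^d (mod 9) for the divisors d until we hit 1:
7^1 ≡ 7 (mod 9)
7^2 ≡ 4 (mod 9)
7^3 ≡ 1 (mod 9) ✓
So ord_9(7) = 3, hence |⟨7⟩| = 3.
Index = |(Z/9Z)^×| / |⟨7⟩| = 6 / 3 = 2.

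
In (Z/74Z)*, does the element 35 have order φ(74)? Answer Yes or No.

Yes

φ(74) = φ(2)·φ(37) = 1·36 = 36 = 2^2 · 3^2.
It suffices to check that the order of 35 is not a proper divisor of 36: compute 35^(36/q) for q ∈ {2, 3}.
35^18 ≡ 73 (mod 74)  [q = 2: ≢ 1 ✓]
35^12 ≡ 63 (mod 74)  [q = 3: ≢ 1 ✓]
None equal 1, so ord_74(35) = 36: 35 is a primitive root.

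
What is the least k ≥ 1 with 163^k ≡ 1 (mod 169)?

ord(163) | φ(169) = φ(13^2) = 13·(13−1) = 156 = 2^2 · 3 · 13.
Divisors of 156: 1, 2, 3, 4, 6, 12, 13, 26, 39, 52, 78, 156.
Check 163^d mod 169 for each divisor in increasing order:
163^1 ≡ 163 (mod 169)
163^2 ≡ 36 (mod 169)
163^3 ≡ 122 (mod 169)
163^4 ≡ 113 (mod 169)
163^6 ≡ 12 (mod 169)
163^12 ≡ 144 (mod 169)
163^13 ≡ 150 (mod 169)
163^26 ≡ 23 (mod 169)
163^39 ≡ 70 (mod 169)
163^52 ≡ 22 (mod 169)
163^78 ≡ 168 (mod 169)
163^156 ≡ 1 (mod 169) ✓
So ord_169(163) = 156.

156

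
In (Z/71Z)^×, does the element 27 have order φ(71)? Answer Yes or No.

No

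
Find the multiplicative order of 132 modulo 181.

3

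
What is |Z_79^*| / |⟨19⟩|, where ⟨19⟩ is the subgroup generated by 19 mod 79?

By Lagrange's theorem, ord_79(19) divides φ(79) = 79 − 1 = 78 = 2 · 3 · 13.
Divisors of 78: 1, 2, 3, 6, 13, 26, 39, 78.
Check 19^d mod 79 for each divisor in increasing order:
19^1 ≡ 19 (mod 79)
19^2 ≡ 45 (mod 79)
19^3 ≡ 65 (mod 79)
19^6 ≡ 38 (mod 79)
19^13 ≡ 23 (mod 79)
19^26 ≡ 55 (mod 79)
19^39 ≡ 1 (mod 79) ✓
Thus |⟨19⟩| = ord(19) = 39.
The index is φ(79) / ord(19) = 78 / 39 = 2.

2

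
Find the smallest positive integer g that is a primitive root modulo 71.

7

φ(71) = 71 − 1 = 70 = 2 · 5 · 7.
g is a primitive root iff g^(70/q) ≢ 1 (mod 71) for each prime q ∈ {2, 5, 7}.
g = 2: 2^35 ≡ 1 — hits 1, so not a primitive root.
g = 3: 3^35 ≡ 1 — hits 1, so not a primitive root.
g = 4: 4^35 ≡ 1 — hits 1, so not a primitive root.
g = 5: 5^35 ≡ 1 — hits 1, so not a primitive root.
g = 6: 6^35 ≡ 1 — hits 1, so not a primitive root.
g = 7: 7^35 ≡ 70; 7^14 ≡ 54; 7^10 ≡ 45 — none is 1, so 7 is a primitive root.
The smallest primitive root modulo 71 is 7.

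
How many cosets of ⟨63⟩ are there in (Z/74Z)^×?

ord(63) | φ(74) = φ(2)·φ(37) = 1·36 = 36 = 2^2 · 3^2.
Divisors of 36: 1, 2, 3, 4, 6, 9, 12, 18, 36.
Check 63^d mod 74 for each divisor in increasing order:
63^1 ≡ 63
63^2 ≡ 47
63^3 ≡ 1
Thus |⟨63⟩| = ord(63) = 3.
The index is φ(74) / ord(63) = 36 / 3 = 12.

12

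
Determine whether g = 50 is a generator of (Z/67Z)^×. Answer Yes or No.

φ(67) = 67 − 1 = 66 = 2 · 3 · 11.
50 is a primitive root mod 67 iff 50^(φ(67)/q) ≢ 1 for every prime q | φ(67), i.e. q ∈ {2, 3, 11}.
50^33 ≡ 66 (mod 67)  [q = 2: ≢ 1 ✓]
50^22 ≡ 37 (mod 67)  [q = 3: ≢ 1 ✓]
50^6 ≡ 15 (mod 67)  [q = 11: ≢ 1 ✓]
None equal 1, so ord_67(50) = 66: 50 is a primitive root.

Yes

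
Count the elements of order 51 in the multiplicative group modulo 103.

φ(103) = 103 − 1 = 102 = 2 · 3 · 17.
(Z/103Z)^× is cyclic (|G| = 102); a cyclic group of order m has exactly φ(d) elements of each order d | m, and none otherwise.
51 = 3 · 17 divides 102, and φ(51) = 32.

32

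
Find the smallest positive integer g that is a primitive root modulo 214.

5

φ(214) = φ(2)·φ(107) = 1·106 = 106 = 2 · 53.
Test candidates g = 2, 3, … against the prime factors q ∈ {2, 53} of φ(214): g is a generator iff g^(106/q) ≢ 1 for every such q.
g = 2: gcd(2, 214) = 2 > 1, not a unit — skip.
g = 3: 3^53 ≡ 1 — hits 1, so not a primitive root.
g = 4: gcd(4, 214) = 2 > 1, not a unit — skip.
g = 5: 5^53 ≡ 213; 5^2 ≡ 25 — none is 1, so 5 is a primitive root.
So 5 is the smallest generator of (Z/214Z)^×.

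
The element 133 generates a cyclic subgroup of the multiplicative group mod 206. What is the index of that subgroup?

6

By Lagrange's theorem, ord_206(133) divides φ(206) = φ(2)·φ(103) = 1·102 = 102 = 2 · 3 · 17.
Divisors of 102: 1, 2, 3, 6, 17, 34, 51, 102.
Compute 133^d (mod 206) for the divisors d until we hit 1:
133^1 ≡ 133
133^2 ≡ 179
133^3 ≡ 117
133^6 ≡ 93
133^17 ≡ 1
Thus |⟨133⟩| = ord(133) = 17.
[(Z/206Z)^× : ⟨133⟩] = 102/17 = 6.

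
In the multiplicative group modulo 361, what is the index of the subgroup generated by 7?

By Lagrange's theorem, ord_361(7) divides φ(361) = φ(19^2) = 19·(19−1) = 342 = 2 · 3^2 · 19.
Divisors of 342: 1, 2, 3, 6, 9, 18, 19, 38, 57, 114, 171, 342.
Evaluate successive powers at the divisors of 342:
7^1 ≡ 7 (mod 361)
7^2 ≡ 49 (mod 361)
7^3 ≡ 343 (mod 361)
7^6 ≡ 324 (mod 361)
7^9 ≡ 305 (mod 361)
7^18 ≡ 248 (mod 361)
7^19 ≡ 292 (mod 361)
7^38 ≡ 68 (mod 361)
7^57 ≡ 1 (mod 361) ✓
So ord_361(7) = 57, hence |⟨7⟩| = 57.
The index is φ(361) / ord(7) = 342 / 57 = 6.

6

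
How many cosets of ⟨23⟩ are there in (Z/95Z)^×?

2

ord(23) | φ(95) = φ(5·19) = (5−1)·(19−1) = 4·18 = 72 = 2^3 · 3^2.
Divisors of 72: 1, 2, 3, 4, 6, 8, 9, 12, 18, 24, 36, 72.
Check 23^d mod 95 for each divisor in increasing order:
23^1 ≡ 23
23^2 ≡ 54
23^3 ≡ 7
23^4 ≡ 66
23^6 ≡ 49
23^8 ≡ 81
23^9 ≡ 58
23^12 ≡ 26
23^18 ≡ 39
23^24 ≡ 11
23^36 ≡ 1
Thus |⟨23⟩| = ord(23) = 36.
Index = |(Z/95Z)^×| / |⟨23⟩| = 72 / 36 = 2.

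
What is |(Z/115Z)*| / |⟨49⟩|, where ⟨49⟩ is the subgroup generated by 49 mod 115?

4

ord(49) | φ(115) = φ(5·23) = (5−1)·(23−1) = 4·22 = 88 = 2^3 · 11.
Divisors of 88: 1, 2, 4, 8, 11, 22, 44, 88.
Compute 49^d (mod 115) for the divisors d until we hit 1:
49^1 ≡ 49
49^2 ≡ 101
49^4 ≡ 81
49^8 ≡ 6
49^11 ≡ 24
49^22 ≡ 1
The order of 49 is 22, so the subgroup it generates has 22 elements.
Index = |(Z/115Z)^×| / |⟨49⟩| = 88 / 22 = 4.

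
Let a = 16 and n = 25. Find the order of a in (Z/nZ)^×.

5

The order of 16 must divide φ(25) = φ(5^2) = 5·(5−1) = 20 = 2^2 · 5.
Divisors of 20: 1, 2, 4, 5, 10, 20.
Check 16^d mod 25 for each divisor in increasing order:
16^1 ≡ 16 (mod 25)
16^2 ≡ 6 (mod 25)
16^4 ≡ 11 (mod 25)
16^5 ≡ 1 (mod 25) ✓
The smallest such exponent is 5, so the order of 16 is 5.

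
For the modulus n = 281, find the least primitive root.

3

φ(281) = 281 − 1 = 280 = 2^3 · 5 · 7.
g is a primitive root iff g^(280/q) ≢ 1 (mod 281) for each prime q ∈ {2, 5, 7}.
g = 2: 2^140 ≡ 1 — hits 1, so not a primitive root.
g = 3: 3^140 ≡ 280; 3^56 ≡ 86; 3^40 ≡ 249 — none is 1, so 3 is a primitive root.
The smallest primitive root modulo 281 is 3.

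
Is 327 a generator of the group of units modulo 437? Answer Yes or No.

No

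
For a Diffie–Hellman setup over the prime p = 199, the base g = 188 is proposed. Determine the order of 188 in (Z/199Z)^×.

ord(188) | φ(199) = 199 − 1 = 198 = 2 · 3^2 · 11.
Divisors of 198: 1, 2, 3, 6, 9, 11, 18, 22, 33, 66, 99, 198.
Check 188^d mod 199 for each divisor in increasing order:
188^1 ≡ 188 (mod 199)
188^2 ≡ 121 (mod 199)
188^3 ≡ 62 (mod 199)
188^6 ≡ 63 (mod 199)
188^9 ≡ 125 (mod 199)
188^11 ≡ 1 (mod 199) ✓
Hence ord(188) = 11.

11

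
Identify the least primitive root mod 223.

3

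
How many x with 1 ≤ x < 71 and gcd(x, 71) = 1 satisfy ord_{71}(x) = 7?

φ(71) = 71 − 1 = 70 = 2 · 5 · 7.
Since (Z/71Z)^× is cyclic of order 70, the number of elements of order d is φ(d) when d | 70 and 0 otherwise.
7 | 70, and φ(7) = 7 − 1 = 6.

6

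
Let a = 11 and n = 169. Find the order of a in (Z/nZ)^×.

156

Since 11 ∈ (Z/169Z)^×, its order divides φ(169) = φ(13^2) = 13·(13−1) = 156 = 2^2 · 3 · 13.
Divisors of 156: 1, 2, 3, 4, 6, 12, 13, 26, 39, 52, 78, 156.
Test each divisor d:
11^1 ≡ 11 (mod 169)
11^2 ≡ 121 (mod 169)
11^3 ≡ 148 (mod 169)
11^4 ≡ 107 (mod 169)
11^6 ≡ 103 (mod 169)
11^12 ≡ 131 (mod 169)
11^13 ≡ 89 (mod 169)
11^26 ≡ 147 (mod 169)
11^39 ≡ 70 (mod 169)
11^52 ≡ 146 (mod 169)
11^78 ≡ 168 (mod 169)
11^156 ≡ 1 (mod 169) ✓
The smallest such exponent is 156, so the order of 11 is 156.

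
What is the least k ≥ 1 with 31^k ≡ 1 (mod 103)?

34

The order of 31 must divide φ(103) = 103 − 1 = 102 = 2 · 3 · 17.
Divisors of 102: 1, 2, 3, 6, 17, 34, 51, 102.
Evaluate successive powers at the divisors of 102:
31^1 ≡ 31 (mod 103)
31^2 ≡ 34 (mod 103)
31^3 ≡ 24 (mod 103)
31^6 ≡ 61 (mod 103)
31^17 ≡ 102 (mod 103)
31^34 ≡ 1 (mod 103) ✓
Hence ord(31) = 34.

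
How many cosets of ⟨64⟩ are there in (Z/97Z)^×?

12

By Lagrange's theorem, ord_97(64) divides φ(97) = 97 − 1 = 96 = 2^5 · 3.
Divisors of 96: 1, 2, 3, 4, 6, 8, 12, 16, 24, 32, 48, 96.
Evaluate successive powers at the divisors of 96:
64^1 ≡ 64 (mod 97)
64^2 ≡ 22 (mod 97)
64^3 ≡ 50 (mod 97)
64^4 ≡ 96 (mod 97)
64^6 ≡ 75 (mod 97)
64^8 ≡ 1 (mod 97) ✓
So ord_97(64) = 8, hence |⟨64⟩| = 8.
[(Z/97Z)^× : ⟨64⟩] = 96/8 = 12.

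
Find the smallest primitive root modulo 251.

6

φ(251) = 251 − 1 = 250 = 2 · 5^3.
g is a primitive root iff g^(250/q) ≢ 1 (mod 251) for each prime q ∈ {2, 5}.
g = 2: 2^125 ≡ 250; 2^50 ≡ 1 — hits 1, so not a primitive root.
g = 3: 3^125 ≡ 1 — hits 1, so not a primitive root.
g = 4: 4^125 ≡ 1 — hits 1, so not a primitive root.
g = 5: 5^125 ≡ 1 — hits 1, so not a primitive root.
g = 6: 6^125 ≡ 250; 6^50 ≡ 219 — none is 1, so 6 is a primitive root.
So 6 is the smallest generator of (Z/251Z)^×.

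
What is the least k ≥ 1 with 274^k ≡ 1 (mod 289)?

136

Since 274 ∈ (Z/289Z)^×, its order divides φ(289) = φ(17^2) = 17·(17−1) = 272 = 2^4 · 17.
Divisors of 272: 1, 2, 4, 8, 16, 17, 34, 68, 136, 272.
Compute 274^d (mod 289) for the divisors d until we hit 1:
274^1 ≡ 274
274^2 ≡ 225
274^4 ≡ 50
274^8 ≡ 188
274^16 ≡ 86
274^17 ≡ 155
274^34 ≡ 38
274^68 ≡ 288
274^136 ≡ 1
The smallest such exponent is 136, so the order of 274 is 136.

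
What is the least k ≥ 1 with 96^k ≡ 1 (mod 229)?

228

The order of 96 must divide φ(229) = 229 − 1 = 228 = 2^2 · 3 · 19.
Divisors of 228: 1, 2, 3, 4, 6, 12, 19, 38, 57, 76, 114, 228.
Test each divisor d:
96^1 ≡ 96
96^2 ≡ 56
96^3 ≡ 109
96^4 ≡ 159
96^6 ≡ 202
96^12 ≡ 42
96^19 ≡ 140
96^38 ≡ 135
96^57 ≡ 122
96^76 ≡ 134
96^114 ≡ 228
96^228 ≡ 1
Therefore the multiplicative order of 96 modulo 229 is 228.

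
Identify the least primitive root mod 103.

φ(103) = 103 − 1 = 102 = 2 · 3 · 17.
g is a primitive root iff g^(102/q) ≢ 1 (mod 103) for each prime q ∈ {2, 3, 17}.
g = 2: 2^51 ≡ 1 — hits 1, so not a primitive root.
g = 3: 3^51 ≡ 102; 3^34 ≡ 1 — hits 1, so not a primitive root.
g = 4: 4^51 ≡ 1 — hits 1, so not a primitive root.
g = 5: 5^51 ≡ 102; 5^34 ≡ 56; 5^6 ≡ 72 — none is 1, so 5 is a primitive root.
So 5 is the smallest generator of (Z/103Z)^×.

5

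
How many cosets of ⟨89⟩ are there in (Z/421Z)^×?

Since 89 ∈ (Z/421Z)^×, its order divides φ(421) = 421 − 1 = 420 = 2^2 · 3 · 5 · 7.
Divisors of 420: 1, 2, 3, 4, 5, 6, 7, 10, 12, 14, 15, 20, 21, 28, 30, 35, 42, 60, 70, 84, 105, 140, 210, 420.
Test each divisor d:
89^1 ≡ 89 (mod 421)
89^2 ≡ 343 (mod 421)
89^3 ≡ 215 (mod 421)
89^4 ≡ 190 (mod 421)
89^5 ≡ 70 (mod 421)
89^6 ≡ 336 (mod 421)
89^7 ≡ 13 (mod 421)
89^10 ≡ 269 (mod 421)
89^12 ≡ 68 (mod 421)
89^14 ≡ 169 (mod 421)
89^15 ≡ 306 (mod 421)
89^20 ≡ 370 (mod 421)
89^21 ≡ 92 (mod 421)
89^28 ≡ 354 (mod 421)
89^30 ≡ 174 (mod 421)
89^35 ≡ 392 (mod 421)
89^42 ≡ 44 (mod 421)
89^60 ≡ 385 (mod 421)
89^70 ≡ 420 (mod 421)
89^84 ≡ 252 (mod 421)
89^105 ≡ 29 (mod 421)
89^140 ≡ 1 (mod 421) ✓
So ord_421(89) = 140, hence |⟨89⟩| = 140.
[(Z/421Z)^× : ⟨89⟩] = 420/140 = 3.

3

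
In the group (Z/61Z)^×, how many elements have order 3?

2

φ(61) = 61 − 1 = 60 = 2^2 · 3 · 5.
Since (Z/61Z)^× is cyclic of order 60, the number of elements of order d is φ(d) when d | 60 and 0 otherwise.
3 | 60, and φ(3) = 3 − 1 = 2.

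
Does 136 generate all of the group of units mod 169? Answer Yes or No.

Yes

φ(169) = φ(13^2) = 13·(13−1) = 156 = 2^2 · 3 · 13.
An element g generates (Z/169Z)^× iff g^(156/q) ≢ 1 (mod 169) for each prime q ∈ {2, 3, 13}.
136^78 ≡ 168 (mod 169)  [q = 2: ≢ 1 ✓]
136^52 ≡ 22 (mod 169)  [q = 3: ≢ 1 ✓]
136^12 ≡ 66 (mod 169)  [q = 13: ≢ 1 ✓]
None equal 1, so ord_169(136) = 156: 136 is a primitive root.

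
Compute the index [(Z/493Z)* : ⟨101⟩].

16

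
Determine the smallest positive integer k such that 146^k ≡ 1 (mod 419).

418

By Lagrange's theorem, ord_419(146) divides φ(419) = 419 − 1 = 418 = 2 · 11 · 19.
Divisors of 418: 1, 2, 11, 19, 22, 38, 209, 418.
Test each divisor d:
146^1 ≡ 146 (mod 419)
146^2 ≡ 366 (mod 419)
146^11 ≡ 171 (mod 419)
146^19 ≡ 71 (mod 419)
146^22 ≡ 330 (mod 419)
146^38 ≡ 13 (mod 419)
146^209 ≡ 418 (mod 419)
146^418 ≡ 1 (mod 419) ✓
So ord_419(146) = 418.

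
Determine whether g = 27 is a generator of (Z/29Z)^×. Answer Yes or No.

φ(29) = 29 − 1 = 28 = 2^2 · 7.
It suffices to check that the order of 27 is not a proper divisor of 28: compute 27^(28/q) for q ∈ {2, 7}.
27^14 ≡ 28 (mod 29)  [q = 2: ≢ 1 ✓]
27^4 ≡ 16 (mod 29)  [q = 7: ≢ 1 ✓]
None equal 1, so ord_29(27) = 28: 27 is a primitive root.

Yes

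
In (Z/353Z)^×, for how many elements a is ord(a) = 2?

φ(353) = 353 − 1 = 352 = 2^5 · 11.
Since (Z/353Z)^× is cyclic of order 352, the number of elements of order d is φ(d) when d | 352 and 0 otherwise.
2 | 352, and φ(2) = 2 − 1 = 1.

1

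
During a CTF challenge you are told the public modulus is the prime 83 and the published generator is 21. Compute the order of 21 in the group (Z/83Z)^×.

ord(21) | φ(83) = 83 − 1 = 82 = 2 · 41.
Divisors of 82: 1, 2, 41, 82.
Test each divisor d:
21^1 ≡ 21
21^2 ≡ 26
21^41 ≡ 1
Hence ord(21) = 41.

41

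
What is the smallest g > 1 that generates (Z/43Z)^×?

φ(43) = 43 − 1 = 42 = 2 · 3 · 7.
Test candidates g = 2, 3, … against the prime factors q ∈ {2, 3, 7} of φ(43): g is a generator iff g^(42/q) ≢ 1 for every such q.
g = 2: 2^21 ≡ 42; 2^14 ≡ 1 — hits 1, so not a primitive root.
g = 3: 3^21 ≡ 42; 3^14 ≡ 36; 3^6 ≡ 41 — none is 1, so 3 is a primitive root.
So 3 is the smallest generator of (Z/43Z)^×.

3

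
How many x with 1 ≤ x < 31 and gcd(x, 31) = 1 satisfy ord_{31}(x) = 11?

0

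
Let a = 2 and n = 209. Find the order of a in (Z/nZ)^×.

90

The order of 2 must divide φ(209) = φ(11·19) = (11−1)·(19−1) = 10·18 = 180 = 2^2 · 3^2 · 5.
Divisors of 180: 1, 2, 3, 4, 5, 6, 9, 10, 12, 15, 18, 20, 30, 36, 45, 60, 90, 180.
Test each divisor d:
2^1 ≡ 2 (mod 209)
2^2 ≡ 4 (mod 209)
2^3 ≡ 8 (mod 209)
2^4 ≡ 16 (mod 209)
2^5 ≡ 32 (mod 209)
2^6 ≡ 64 (mod 209)
2^9 ≡ 94 (mod 209)
2^10 ≡ 188 (mod 209)
2^12 ≡ 125 (mod 209)
2^15 ≡ 164 (mod 209)
2^18 ≡ 58 (mod 209)
2^20 ≡ 23 (mod 209)
2^30 ≡ 144 (mod 209)
2^36 ≡ 20 (mod 209)
2^45 ≡ 208 (mod 209)
2^60 ≡ 45 (mod 209)
2^90 ≡ 1 (mod 209) ✓
Hence ord(2) = 90.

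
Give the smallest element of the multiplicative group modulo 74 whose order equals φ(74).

5

φ(74) = φ(2)·φ(37) = 1·36 = 36 = 2^2 · 3^2.
Test candidates g = 2, 3, … against the prime factors q ∈ {2, 3} of φ(74): g is a generator iff g^(36/q) ≢ 1 for every such q.
g = 2: gcd(2, 74) = 2 > 1, not a unit — skip.
g = 3: 3^18 ≡ 1 — hits 1, so not a primitive root.
g = 4: gcd(4, 74) = 2 > 1, not a unit — skip.
g = 5: 5^18 ≡ 73; 5^12 ≡ 47 — none is 1, so 5 is a primitive root.
Hence the least primitive root of 74 is 5.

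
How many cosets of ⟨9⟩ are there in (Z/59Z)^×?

2

By Lagrange's theorem, ord_59(9) divides φ(59) = 59 − 1 = 58 = 2 · 29.
Divisors of 58: 1, 2, 29, 58.
Evaluate successive powers at the divisors of 58:
9^1 ≡ 9
9^2 ≡ 22
9^29 ≡ 1
Thus |⟨9⟩| = ord(9) = 29.
The index is φ(59) / ord(9) = 58 / 29 = 2.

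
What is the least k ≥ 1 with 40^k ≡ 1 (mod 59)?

The order of 40 must divide φ(59) = 59 − 1 = 58 = 2 · 29.
Divisors of 58: 1, 2, 29, 58.
Compute 40^d (mod 59) for the divisors d until we hit 1:
40^1 ≡ 40 (mod 59)
40^2 ≡ 7 (mod 59)
40^29 ≡ 58 (mod 59)
40^58 ≡ 1 (mod 59) ✓
Hence ord(40) = 58.

58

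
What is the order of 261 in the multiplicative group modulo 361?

Since 261 ∈ (Z/361Z)^×, its order divides φ(361) = φ(19^2) = 19·(19−1) = 342 = 2 · 3^2 · 19.
Divisors of 342: 1, 2, 3, 6, 9, 18, 19, 38, 57, 114, 171, 342.
Compute 261^d (mod 361) for the divisors d until we hit 1:
261^1 ≡ 261 (mod 361)
261^2 ≡ 253 (mod 361)
261^3 ≡ 331 (mod 361)
261^6 ≡ 178 (mod 361)
261^9 ≡ 75 (mod 361)
261^18 ≡ 210 (mod 361)
261^19 ≡ 299 (mod 361)
261^38 ≡ 234 (mod 361)
261^57 ≡ 293 (mod 361)
261^114 ≡ 292 (mod 361)
261^171 ≡ 360 (mod 361)
261^342 ≡ 1 (mod 361) ✓
Therefore the multiplicative order of 261 modulo 361 is 342.

342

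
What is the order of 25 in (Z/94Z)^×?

23

Since 25 ∈ (Z/94Z)^×, its order divides φ(94) = φ(2)·φ(47) = 1·46 = 46 = 2 · 23.
Divisors of 46: 1, 2, 23, 46.
Check 25^d mod 94 for each divisor in increasing order:
25^1 ≡ 25 (mod 94)
25^2 ≡ 61 (mod 94)
25^23 ≡ 1 (mod 94) ✓
So ord_94(25) = 23.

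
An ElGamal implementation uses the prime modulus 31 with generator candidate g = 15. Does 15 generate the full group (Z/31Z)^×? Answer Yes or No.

No

φ(31) = 31 − 1 = 30 = 2 · 3 · 5.
15 is a primitive root mod 31 iff 15^(φ(31)/q) ≢ 1 for every prime q | φ(31), i.e. q ∈ {2, 3, 5}.
15^15 ≡ 30 (mod 31)  [q = 2: ≢ 1 ✓]
15^10 ≡ 1 (mod 31)  [q = 3: ≡ 1 ✗]
15^6 ≡ 16 (mod 31)  [q = 5: ≢ 1 ✓]
15^10 ≡ 1 shows ord(15) | 10, strictly less than φ(31); not a primitive root.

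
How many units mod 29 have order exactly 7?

6

φ(29) = 29 − 1 = 28 = 2^2 · 7.
In a cyclic group of order 28, there are φ(d) elements of order d for each divisor d of 28, and zero for non-divisors.
7 | 28, and φ(7) = 7 − 1 = 6.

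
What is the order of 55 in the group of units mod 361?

Since 55 ∈ (Z/361Z)^×, its order divides φ(361) = φ(19^2) = 19·(19−1) = 342 = 2 · 3^2 · 19.
Divisors of 342: 1, 2, 3, 6, 9, 18, 19, 38, 57, 114, 171, 342.
Evaluate successive powers at the divisors of 342:
55^1 ≡ 55
55^2 ≡ 137
55^3 ≡ 315
55^6 ≡ 311
55^9 ≡ 134
55^18 ≡ 267
55^19 ≡ 245
55^38 ≡ 99
55^57 ≡ 68
55^114 ≡ 292
55^171 ≡ 1
Hence ord(55) = 171.

171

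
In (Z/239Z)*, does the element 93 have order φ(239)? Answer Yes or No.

No

φ(239) = 239 − 1 = 238 = 2 · 7 · 17.
It suffices to check that the order of 93 is not a proper divisor of 238: compute 93^(238/q) for q ∈ {2, 7, 17}.
93^119 ≡ 1 (mod 239)  [q = 2: ≡ 1 ✗]
93^34 ≡ 201 (mod 239)  [q = 7: ≢ 1 ✓]
93^14 ≡ 40 (mod 239)  [q = 17: ≢ 1 ✓]
93^119 ≡ 1 shows ord(93) | 119, strictly less than φ(239); not a primitive root.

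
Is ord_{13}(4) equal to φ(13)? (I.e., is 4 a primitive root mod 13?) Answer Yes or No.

No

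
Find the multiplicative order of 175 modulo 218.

9

The order of 175 must divide φ(218) = φ(2)·φ(109) = 1·108 = 108 = 2^2 · 3^3.
Divisors of 108: 1, 2, 3, 4, 6, 9, 12, 18, 27, 36, 54, 108.
Evaluate successive powers at the divisors of 108:
175^1 ≡ 175
175^2 ≡ 105
175^3 ≡ 63
175^4 ≡ 125
175^6 ≡ 45
175^9 ≡ 1
The smallest such exponent is 9, so the order of 175 is 9.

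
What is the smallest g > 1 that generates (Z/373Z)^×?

2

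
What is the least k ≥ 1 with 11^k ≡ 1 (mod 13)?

12

By Lagrange's theorem, ord_13(11) divides φ(13) = 13 − 1 = 12 = 2^2 · 3.
Divisors of 12: 1, 2, 3, 4, 6, 12.
Check 11^d mod 13 for each divisor in increasing order:
11^1 ≡ 11 (mod 13)
11^2 ≡ 4 (mod 13)
11^3 ≡ 5 (mod 13)
11^4 ≡ 3 (mod 13)
11^6 ≡ 12 (mod 13)
11^12 ≡ 1 (mod 13) ✓
Therefore the multiplicative order of 11 modulo 13 is 12.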